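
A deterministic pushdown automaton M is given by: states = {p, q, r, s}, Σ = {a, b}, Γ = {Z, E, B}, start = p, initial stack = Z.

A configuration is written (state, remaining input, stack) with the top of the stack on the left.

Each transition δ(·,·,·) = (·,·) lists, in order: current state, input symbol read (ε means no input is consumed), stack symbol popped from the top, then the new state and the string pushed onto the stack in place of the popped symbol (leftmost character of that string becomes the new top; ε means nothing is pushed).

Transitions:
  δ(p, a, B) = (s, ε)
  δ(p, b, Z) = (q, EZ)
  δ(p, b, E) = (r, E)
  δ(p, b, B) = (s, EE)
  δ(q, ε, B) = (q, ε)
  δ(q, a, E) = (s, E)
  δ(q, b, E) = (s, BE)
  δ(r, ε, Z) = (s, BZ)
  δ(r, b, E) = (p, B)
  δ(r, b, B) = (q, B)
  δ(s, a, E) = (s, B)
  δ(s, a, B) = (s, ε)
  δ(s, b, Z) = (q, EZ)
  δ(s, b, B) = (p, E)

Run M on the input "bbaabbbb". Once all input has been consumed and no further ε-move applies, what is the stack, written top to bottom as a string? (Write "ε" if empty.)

EEZ

(p, bbaabbbb, Z)
  read b, top Z: go to q, push EZ → (q, baabbbb, EZ)
  read b, top E: go to s, push BE → (s, aabbbb, BEZ)
  read a, top B: go to s, push ε → (s, abbbb, EZ)
  read a, top E: go to s, push B → (s, bbbb, BZ)
  read b, top B: go to p, push E → (p, bbb, EZ)
  read b, top E: go to r, push E → (r, bb, EZ)
  read b, top E: go to p, push B → (p, b, BZ)
  read b, top B: go to s, push EE → (s, ε, EEZ)
All input consumed in state s with stack EEZ.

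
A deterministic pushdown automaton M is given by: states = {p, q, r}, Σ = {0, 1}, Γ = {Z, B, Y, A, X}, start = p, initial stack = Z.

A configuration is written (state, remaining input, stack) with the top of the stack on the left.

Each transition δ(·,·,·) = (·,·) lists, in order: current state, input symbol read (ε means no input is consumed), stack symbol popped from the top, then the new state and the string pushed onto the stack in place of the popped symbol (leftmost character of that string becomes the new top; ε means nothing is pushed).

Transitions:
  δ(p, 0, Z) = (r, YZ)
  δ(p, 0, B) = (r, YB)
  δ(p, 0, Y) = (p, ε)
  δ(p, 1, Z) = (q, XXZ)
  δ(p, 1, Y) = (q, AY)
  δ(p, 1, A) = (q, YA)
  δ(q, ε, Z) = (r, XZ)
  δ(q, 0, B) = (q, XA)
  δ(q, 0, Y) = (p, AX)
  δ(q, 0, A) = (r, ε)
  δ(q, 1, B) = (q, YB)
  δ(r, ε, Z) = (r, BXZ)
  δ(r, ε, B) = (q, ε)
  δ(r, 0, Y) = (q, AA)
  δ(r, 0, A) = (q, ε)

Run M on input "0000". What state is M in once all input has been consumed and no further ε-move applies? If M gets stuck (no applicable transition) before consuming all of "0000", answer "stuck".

r

(p, 0000, Z)
  read 0, top Z: go to r, push YZ → (r, 000, YZ)
  read 0, top Y: go to q, push AA → (q, 00, AAZ)
  read 0, top A: go to r, push ε → (r, 0, AZ)
  read 0, top A: go to q, push ε → (q, ε, Z)
  ε-move, top Z: go to r, push XZ → (r, ε, XZ)
All input consumed; M is in state r.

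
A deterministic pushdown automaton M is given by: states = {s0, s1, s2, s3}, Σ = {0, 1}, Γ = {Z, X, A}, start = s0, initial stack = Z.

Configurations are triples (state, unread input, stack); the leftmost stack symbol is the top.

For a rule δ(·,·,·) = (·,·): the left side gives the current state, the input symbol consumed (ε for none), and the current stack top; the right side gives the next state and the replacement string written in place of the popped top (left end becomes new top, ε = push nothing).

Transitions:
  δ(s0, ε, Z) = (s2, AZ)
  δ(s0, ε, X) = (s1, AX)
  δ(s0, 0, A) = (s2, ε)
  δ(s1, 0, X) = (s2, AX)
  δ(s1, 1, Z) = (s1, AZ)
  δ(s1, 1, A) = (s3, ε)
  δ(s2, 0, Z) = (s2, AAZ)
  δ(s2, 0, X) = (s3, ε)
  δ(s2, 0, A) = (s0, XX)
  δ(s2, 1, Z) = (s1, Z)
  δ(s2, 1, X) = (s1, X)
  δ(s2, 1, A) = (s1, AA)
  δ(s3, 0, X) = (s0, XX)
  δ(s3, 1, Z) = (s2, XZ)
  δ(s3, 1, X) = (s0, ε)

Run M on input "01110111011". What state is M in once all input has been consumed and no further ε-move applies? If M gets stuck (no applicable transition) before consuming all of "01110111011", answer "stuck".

(s0, 01110111011, Z)
  ε-move, top Z: go to s2, push AZ → (s2, 01110111011, AZ)
  read 0, top A: go to s0, push XX → (s0, 1110111011, XXZ)
  ε-move, top X: go to s1, push AX → (s1, 1110111011, AXXZ)
  read 1, top A: go to s3, push ε → (s3, 110111011, XXZ)
  read 1, top X: go to s0, push ε → (s0, 10111011, XZ)
  ε-move, top X: go to s1, push AX → (s1, 10111011, AXZ)
  read 1, top A: go to s3, push ε → (s3, 0111011, XZ)
  read 0, top X: go to s0, push XX → (s0, 111011, XXZ)
  ε-move, top X: go to s1, push AX → (s1, 111011, AXXZ)
  read 1, top A: go to s3, push ε → (s3, 11011, XXZ)
  read 1, top X: go to s0, push ε → (s0, 1011, XZ)
  ε-move, top X: go to s1, push AX → (s1, 1011, AXZ)
  read 1, top A: go to s3, push ε → (s3, 011, XZ)
  read 0, top X: go to s0, push XX → (s0, 11, XXZ)
  ε-move, top X: go to s1, push AX → (s1, 11, AXXZ)
  read 1, top A: go to s3, push ε → (s3, 1, XXZ)
  read 1, top X: go to s0, push ε → (s0, ε, XZ)
  ε-move, top X: go to s1, push AX → (s1, ε, AXZ)
All input consumed; M is in state s1.

s1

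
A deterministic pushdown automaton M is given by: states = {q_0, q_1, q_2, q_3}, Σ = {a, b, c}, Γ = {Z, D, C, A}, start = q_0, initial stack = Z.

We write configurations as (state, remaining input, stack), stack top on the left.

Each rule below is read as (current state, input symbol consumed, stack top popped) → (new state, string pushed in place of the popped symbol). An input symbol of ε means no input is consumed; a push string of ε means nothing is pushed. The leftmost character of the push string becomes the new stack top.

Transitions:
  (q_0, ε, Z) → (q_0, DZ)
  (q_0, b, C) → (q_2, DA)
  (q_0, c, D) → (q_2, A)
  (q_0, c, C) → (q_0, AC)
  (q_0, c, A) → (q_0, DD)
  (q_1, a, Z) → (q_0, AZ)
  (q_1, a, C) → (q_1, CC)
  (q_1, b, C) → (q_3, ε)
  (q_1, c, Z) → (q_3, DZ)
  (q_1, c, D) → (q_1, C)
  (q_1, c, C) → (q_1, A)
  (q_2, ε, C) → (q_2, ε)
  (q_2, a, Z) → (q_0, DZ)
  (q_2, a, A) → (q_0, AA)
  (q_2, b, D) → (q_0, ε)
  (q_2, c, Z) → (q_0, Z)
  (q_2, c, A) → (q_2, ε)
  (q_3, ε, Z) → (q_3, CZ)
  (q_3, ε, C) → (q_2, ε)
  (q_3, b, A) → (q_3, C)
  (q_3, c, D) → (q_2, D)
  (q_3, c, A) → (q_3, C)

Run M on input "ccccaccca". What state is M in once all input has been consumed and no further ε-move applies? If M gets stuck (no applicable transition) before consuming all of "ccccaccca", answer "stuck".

stuck

(q_0, ccccaccca, Z) ⊢ (q_0, ccccaccca, DZ) ⊢ (q_2, cccaccca, AZ) ⊢ (q_2, ccaccca, Z) ⊢ (q_0, caccca, Z) ⊢ (q_0, caccca, DZ) ⊢ (q_2, accca, AZ) ⊢ (q_0, ccca, AAZ) ⊢ (q_0, cca, DDAZ) ⊢ (q_2, ca, ADAZ) ⊢ (q_2, a, DAZ)
No transition for (q_2, a, top D); M blocks with input a remaining.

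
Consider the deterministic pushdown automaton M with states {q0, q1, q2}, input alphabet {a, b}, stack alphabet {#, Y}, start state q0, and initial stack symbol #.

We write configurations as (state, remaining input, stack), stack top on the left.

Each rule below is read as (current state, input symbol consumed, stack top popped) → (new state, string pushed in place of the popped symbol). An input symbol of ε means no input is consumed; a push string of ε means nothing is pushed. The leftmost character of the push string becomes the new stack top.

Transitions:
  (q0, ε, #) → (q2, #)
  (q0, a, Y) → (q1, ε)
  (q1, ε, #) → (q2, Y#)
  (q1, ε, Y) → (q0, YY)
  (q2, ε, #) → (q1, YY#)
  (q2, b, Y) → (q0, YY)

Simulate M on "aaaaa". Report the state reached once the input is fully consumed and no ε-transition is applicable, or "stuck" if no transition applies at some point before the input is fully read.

(q0, aaaaa, #)
  ε-move, top #: go to q2, push # → (q2, aaaaa, #)
  ε-move, top #: go to q1, push YY# → (q1, aaaaa, YY#)
  ε-move, top Y: go to q0, push YY → (q0, aaaaa, YYY#)
  read a, top Y: go to q1, push ε → (q1, aaaa, YY#)
  ε-move, top Y: go to q0, push YY → (q0, aaaa, YYY#)
  read a, top Y: go to q1, push ε → (q1, aaa, YY#)
  ε-move, top Y: go to q0, push YY → (q0, aaa, YYY#)
  read a, top Y: go to q1, push ε → (q1, aa, YY#)
  ε-move, top Y: go to q0, push YY → (q0, aa, YYY#)
  read a, top Y: go to q1, push ε → (q1, a, YY#)
  ε-move, top Y: go to q0, push YY → (q0, a, YYY#)
  read a, top Y: go to q1, push ε → (q1, ε, YY#)
  ε-move, top Y: go to q0, push YY → (q0, ε, YYY#)
All input consumed; M is in state q0.

q0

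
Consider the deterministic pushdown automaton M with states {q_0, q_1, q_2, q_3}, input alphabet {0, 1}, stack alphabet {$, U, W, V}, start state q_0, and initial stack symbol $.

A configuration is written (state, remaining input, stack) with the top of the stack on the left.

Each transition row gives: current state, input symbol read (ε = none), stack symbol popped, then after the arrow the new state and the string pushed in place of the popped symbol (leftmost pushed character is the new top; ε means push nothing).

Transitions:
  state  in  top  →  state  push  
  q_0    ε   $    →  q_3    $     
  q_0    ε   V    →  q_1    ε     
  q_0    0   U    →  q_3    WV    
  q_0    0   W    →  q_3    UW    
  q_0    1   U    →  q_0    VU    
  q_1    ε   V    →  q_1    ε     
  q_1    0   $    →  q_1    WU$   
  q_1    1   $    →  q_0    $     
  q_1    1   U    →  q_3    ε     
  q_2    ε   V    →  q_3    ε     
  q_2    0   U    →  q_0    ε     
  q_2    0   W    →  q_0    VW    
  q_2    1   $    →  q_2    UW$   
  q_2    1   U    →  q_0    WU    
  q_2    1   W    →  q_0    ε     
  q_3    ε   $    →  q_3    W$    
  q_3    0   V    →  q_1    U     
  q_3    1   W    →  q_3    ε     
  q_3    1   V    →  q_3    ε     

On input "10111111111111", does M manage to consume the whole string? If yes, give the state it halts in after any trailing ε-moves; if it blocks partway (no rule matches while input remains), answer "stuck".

(q_0, 10111111111111, $)
  ε-move, top $: go to q_3, push $ → (q_3, 10111111111111, $)
  ε-move, top $: go to q_3, push W$ → (q_3, 10111111111111, W$)
  read 1, top W: go to q_3, push ε → (q_3, 0111111111111, $)
  ε-move, top $: go to q_3, push W$ → (q_3, 0111111111111, W$)
No transition for (q_3, 0, top W); M blocks with input 0111111111111 remaining.

stuck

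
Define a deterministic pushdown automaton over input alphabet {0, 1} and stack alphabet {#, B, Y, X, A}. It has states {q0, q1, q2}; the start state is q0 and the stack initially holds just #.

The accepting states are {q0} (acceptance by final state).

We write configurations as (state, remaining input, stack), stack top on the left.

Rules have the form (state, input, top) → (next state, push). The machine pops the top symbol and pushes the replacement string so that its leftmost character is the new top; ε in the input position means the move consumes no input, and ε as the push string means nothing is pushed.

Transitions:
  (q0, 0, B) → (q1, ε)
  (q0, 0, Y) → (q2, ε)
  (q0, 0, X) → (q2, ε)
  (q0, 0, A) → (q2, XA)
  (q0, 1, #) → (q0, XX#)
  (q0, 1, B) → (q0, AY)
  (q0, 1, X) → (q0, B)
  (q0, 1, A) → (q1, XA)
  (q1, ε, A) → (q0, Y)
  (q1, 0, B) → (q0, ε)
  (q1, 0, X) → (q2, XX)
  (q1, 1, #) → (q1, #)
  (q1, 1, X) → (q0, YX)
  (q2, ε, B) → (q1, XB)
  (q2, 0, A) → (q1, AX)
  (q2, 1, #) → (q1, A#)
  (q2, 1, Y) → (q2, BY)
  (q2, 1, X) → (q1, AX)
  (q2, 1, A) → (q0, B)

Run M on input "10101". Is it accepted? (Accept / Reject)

Accept

(q0, 10101, #)
  read 1, top #: go to q0, push XX# → (q0, 0101, XX#)
  read 0, top X: go to q2, push ε → (q2, 101, X#)
  read 1, top X: go to q1, push AX → (q1, 01, AX#)
  ε-move, top A: go to q0, push Y → (q0, 01, YX#)
  read 0, top Y: go to q2, push ε → (q2, 1, X#)
  read 1, top X: go to q1, push AX → (q1, ε, AX#)
  ε-move, top A: go to q0, push Y → (q0, ε, YX#)
All input consumed; state q0 ∈ F.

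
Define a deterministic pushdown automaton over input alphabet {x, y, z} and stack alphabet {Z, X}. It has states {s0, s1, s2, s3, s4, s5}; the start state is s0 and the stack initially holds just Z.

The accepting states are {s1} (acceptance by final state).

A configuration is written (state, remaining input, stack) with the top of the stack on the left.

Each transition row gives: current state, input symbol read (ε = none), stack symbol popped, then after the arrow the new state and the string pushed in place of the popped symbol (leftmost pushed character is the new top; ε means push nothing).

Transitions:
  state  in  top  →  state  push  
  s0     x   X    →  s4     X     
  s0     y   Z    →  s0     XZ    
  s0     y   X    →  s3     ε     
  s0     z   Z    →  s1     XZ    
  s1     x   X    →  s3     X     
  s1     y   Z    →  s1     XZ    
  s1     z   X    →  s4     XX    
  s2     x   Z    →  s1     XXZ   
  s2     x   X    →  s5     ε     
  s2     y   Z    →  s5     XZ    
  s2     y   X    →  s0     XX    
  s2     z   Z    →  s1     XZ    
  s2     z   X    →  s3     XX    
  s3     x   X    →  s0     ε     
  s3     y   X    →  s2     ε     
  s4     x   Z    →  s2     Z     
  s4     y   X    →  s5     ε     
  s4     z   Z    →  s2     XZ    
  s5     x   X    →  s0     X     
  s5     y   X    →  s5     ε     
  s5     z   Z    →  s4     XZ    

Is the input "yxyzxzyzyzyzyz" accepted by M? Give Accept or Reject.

(s0, yxyzxzyzyzyzyz, Z)
  read y, top Z: go to s0, push XZ → (s0, xyzxzyzyzyzyz, XZ)
  read x, top X: go to s4, push X → (s4, yzxzyzyzyzyz, XZ)
  read y, top X: go to s5, push ε → (s5, zxzyzyzyzyz, Z)
  read z, top Z: go to s4, push XZ → (s4, xzyzyzyzyz, XZ)
No transition applies at (s4, xzyzyzyzyz, XZ); input not fully consumed.

Reject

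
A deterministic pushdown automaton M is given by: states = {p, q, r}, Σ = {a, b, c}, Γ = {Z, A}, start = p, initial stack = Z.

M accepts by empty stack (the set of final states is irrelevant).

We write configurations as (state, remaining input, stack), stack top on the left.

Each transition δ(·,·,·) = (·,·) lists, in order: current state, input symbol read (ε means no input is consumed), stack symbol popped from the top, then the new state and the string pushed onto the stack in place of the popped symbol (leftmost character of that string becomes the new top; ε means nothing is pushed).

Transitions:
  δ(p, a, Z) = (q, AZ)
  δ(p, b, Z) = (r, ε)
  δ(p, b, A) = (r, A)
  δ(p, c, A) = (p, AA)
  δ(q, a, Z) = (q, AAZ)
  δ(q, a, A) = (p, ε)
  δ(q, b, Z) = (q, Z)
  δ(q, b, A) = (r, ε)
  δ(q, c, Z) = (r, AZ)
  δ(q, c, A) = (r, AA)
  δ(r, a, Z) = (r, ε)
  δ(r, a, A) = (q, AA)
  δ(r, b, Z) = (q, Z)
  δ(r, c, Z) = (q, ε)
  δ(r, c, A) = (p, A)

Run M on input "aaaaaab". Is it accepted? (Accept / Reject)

(p, aaaaaab, Z)
  read a, top Z: go to q, push AZ → (q, aaaaab, AZ)
  read a, top A: go to p, push ε → (p, aaaab, Z)
  read a, top Z: go to q, push AZ → (q, aaab, AZ)
  read a, top A: go to p, push ε → (p, aab, Z)
  read a, top Z: go to q, push AZ → (q, ab, AZ)
  read a, top A: go to p, push ε → (p, b, Z)
  read b, top Z: go to r, push ε → (r, ε, ε)
All input consumed and the stack is empty.

Accept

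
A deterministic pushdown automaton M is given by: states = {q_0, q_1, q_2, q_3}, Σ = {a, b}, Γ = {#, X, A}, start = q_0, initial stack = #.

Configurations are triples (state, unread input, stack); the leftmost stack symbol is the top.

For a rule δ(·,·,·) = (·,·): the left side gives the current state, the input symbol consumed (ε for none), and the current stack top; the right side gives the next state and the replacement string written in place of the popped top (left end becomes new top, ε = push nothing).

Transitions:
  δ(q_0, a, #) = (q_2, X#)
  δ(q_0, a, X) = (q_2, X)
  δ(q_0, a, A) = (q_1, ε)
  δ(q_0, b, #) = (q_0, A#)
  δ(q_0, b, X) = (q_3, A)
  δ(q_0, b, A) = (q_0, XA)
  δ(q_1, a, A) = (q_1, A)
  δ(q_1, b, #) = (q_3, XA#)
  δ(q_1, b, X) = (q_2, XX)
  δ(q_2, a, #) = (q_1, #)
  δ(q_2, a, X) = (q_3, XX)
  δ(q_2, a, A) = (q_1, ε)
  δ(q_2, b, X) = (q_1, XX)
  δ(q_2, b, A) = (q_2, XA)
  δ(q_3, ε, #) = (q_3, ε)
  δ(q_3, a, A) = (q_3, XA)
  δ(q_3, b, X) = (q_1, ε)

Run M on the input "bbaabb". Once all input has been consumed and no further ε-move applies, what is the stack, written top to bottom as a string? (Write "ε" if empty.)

XXA#

(q_0, bbaabb, #) ⊢ (q_0, baabb, A#) ⊢ (q_0, aabb, XA#) ⊢ (q_2, abb, XA#) ⊢ (q_3, bb, XXA#) ⊢ (q_1, b, XA#) ⊢ (q_2, ε, XXA#)
All input consumed in state q_2 with stack XXA#.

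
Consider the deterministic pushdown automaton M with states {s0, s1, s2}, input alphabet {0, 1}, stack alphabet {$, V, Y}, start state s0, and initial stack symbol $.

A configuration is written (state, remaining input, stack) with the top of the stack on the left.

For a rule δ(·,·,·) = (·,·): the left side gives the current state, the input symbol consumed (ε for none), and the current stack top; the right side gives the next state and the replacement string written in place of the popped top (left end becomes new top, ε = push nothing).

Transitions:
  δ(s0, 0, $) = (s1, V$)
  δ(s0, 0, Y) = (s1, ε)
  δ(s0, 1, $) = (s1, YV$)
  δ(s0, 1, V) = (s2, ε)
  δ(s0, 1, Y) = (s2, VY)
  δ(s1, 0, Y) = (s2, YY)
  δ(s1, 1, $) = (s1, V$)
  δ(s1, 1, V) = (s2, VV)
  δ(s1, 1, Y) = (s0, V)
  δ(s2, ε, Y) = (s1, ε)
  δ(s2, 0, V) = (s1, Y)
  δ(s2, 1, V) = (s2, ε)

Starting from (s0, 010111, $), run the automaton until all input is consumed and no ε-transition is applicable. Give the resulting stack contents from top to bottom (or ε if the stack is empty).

$

(s0, 010111, $)
  read 0, top $: go to s1, push V$ → (s1, 10111, V$)
  read 1, top V: go to s2, push VV → (s2, 0111, VV$)
  read 0, top V: go to s1, push Y → (s1, 111, YV$)
  read 1, top Y: go to s0, push V → (s0, 11, VV$)
  read 1, top V: go to s2, push ε → (s2, 1, V$)
  read 1, top V: go to s2, push ε → (s2, ε, $)
All input consumed in state s2 with stack $.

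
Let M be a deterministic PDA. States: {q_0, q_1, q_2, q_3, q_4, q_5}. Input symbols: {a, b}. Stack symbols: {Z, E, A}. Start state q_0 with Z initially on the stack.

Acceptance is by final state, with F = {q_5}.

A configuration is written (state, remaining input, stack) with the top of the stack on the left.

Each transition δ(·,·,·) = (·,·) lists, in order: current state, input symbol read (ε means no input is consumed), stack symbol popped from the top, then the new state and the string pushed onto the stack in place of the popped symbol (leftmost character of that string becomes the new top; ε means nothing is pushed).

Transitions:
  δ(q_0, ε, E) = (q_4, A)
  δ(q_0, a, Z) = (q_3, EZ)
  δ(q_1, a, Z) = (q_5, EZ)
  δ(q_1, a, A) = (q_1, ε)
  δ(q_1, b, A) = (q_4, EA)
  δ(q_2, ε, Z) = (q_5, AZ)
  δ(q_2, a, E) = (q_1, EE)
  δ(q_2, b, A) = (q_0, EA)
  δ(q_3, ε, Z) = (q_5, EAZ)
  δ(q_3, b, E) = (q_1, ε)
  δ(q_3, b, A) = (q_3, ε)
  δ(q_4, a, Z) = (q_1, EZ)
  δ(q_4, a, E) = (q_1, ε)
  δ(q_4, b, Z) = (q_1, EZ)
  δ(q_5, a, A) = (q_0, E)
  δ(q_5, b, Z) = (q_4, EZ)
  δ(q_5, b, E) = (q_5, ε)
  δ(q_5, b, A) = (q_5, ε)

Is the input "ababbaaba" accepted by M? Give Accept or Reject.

Reject

(q_0, ababbaaba, Z) ⊢ (q_3, babbaaba, EZ) ⊢ (q_1, abbaaba, Z) ⊢ (q_5, bbaaba, EZ) ⊢ (q_5, baaba, Z) ⊢ (q_4, aaba, EZ) ⊢ (q_1, aba, Z) ⊢ (q_5, ba, EZ) ⊢ (q_5, a, Z)
No transition applies at (q_5, a, Z); input not fully consumed.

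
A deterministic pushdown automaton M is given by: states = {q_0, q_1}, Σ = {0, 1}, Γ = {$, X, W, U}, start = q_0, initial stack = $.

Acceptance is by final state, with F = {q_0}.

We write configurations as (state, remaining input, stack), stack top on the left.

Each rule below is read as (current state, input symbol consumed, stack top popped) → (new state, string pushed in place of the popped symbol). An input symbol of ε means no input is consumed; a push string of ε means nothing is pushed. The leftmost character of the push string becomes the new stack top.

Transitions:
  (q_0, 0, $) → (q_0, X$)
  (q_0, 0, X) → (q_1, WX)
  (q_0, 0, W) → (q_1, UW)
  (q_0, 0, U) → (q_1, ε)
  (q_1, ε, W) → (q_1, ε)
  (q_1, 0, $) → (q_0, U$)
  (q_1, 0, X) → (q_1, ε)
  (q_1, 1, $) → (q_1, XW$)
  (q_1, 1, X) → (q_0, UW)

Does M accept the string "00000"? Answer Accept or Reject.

(q_0, 00000, $)
  read 0, top $: go to q_0, push X$ → (q_0, 0000, X$)
  read 0, top X: go to q_1, push WX → (q_1, 000, WX$)
  ε-move, top W: go to q_1, push ε → (q_1, 000, X$)
  read 0, top X: go to q_1, push ε → (q_1, 00, $)
  read 0, top $: go to q_0, push U$ → (q_0, 0, U$)
  read 0, top U: go to q_1, push ε → (q_1, ε, $)
All input consumed; state q_1 ∉ F and no further ε-move applies.

Reject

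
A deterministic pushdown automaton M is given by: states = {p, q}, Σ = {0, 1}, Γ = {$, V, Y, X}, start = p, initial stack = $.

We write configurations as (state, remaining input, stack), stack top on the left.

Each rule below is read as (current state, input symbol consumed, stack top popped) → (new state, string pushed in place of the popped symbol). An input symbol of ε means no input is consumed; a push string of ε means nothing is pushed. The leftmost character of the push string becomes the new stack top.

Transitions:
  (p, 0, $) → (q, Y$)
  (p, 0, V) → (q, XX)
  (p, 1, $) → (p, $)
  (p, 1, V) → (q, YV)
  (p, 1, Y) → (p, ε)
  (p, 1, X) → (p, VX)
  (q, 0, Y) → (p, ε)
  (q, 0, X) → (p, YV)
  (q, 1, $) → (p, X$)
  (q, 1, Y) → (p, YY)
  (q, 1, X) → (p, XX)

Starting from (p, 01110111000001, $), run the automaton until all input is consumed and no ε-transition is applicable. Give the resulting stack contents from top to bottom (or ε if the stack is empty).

YY$

(p, 01110111000001, $)
  read 0, top $: go to q, push Y$ → (q, 1110111000001, Y$)
  read 1, top Y: go to p, push YY → (p, 110111000001, YY$)
  read 1, top Y: go to p, push ε → (p, 10111000001, Y$)
  read 1, top Y: go to p, push ε → (p, 0111000001, $)
  read 0, top $: go to q, push Y$ → (q, 111000001, Y$)
  read 1, top Y: go to p, push YY → (p, 11000001, YY$)
  read 1, top Y: go to p, push ε → (p, 1000001, Y$)
  read 1, top Y: go to p, push ε → (p, 000001, $)
  read 0, top $: go to q, push Y$ → (q, 00001, Y$)
  read 0, top Y: go to p, push ε → (p, 0001, $)
  read 0, top $: go to q, push Y$ → (q, 001, Y$)
  read 0, top Y: go to p, push ε → (p, 01, $)
  read 0, top $: go to q, push Y$ → (q, 1, Y$)
  read 1, top Y: go to p, push YY → (p, ε, YY$)
All input consumed in state p with stack YY$.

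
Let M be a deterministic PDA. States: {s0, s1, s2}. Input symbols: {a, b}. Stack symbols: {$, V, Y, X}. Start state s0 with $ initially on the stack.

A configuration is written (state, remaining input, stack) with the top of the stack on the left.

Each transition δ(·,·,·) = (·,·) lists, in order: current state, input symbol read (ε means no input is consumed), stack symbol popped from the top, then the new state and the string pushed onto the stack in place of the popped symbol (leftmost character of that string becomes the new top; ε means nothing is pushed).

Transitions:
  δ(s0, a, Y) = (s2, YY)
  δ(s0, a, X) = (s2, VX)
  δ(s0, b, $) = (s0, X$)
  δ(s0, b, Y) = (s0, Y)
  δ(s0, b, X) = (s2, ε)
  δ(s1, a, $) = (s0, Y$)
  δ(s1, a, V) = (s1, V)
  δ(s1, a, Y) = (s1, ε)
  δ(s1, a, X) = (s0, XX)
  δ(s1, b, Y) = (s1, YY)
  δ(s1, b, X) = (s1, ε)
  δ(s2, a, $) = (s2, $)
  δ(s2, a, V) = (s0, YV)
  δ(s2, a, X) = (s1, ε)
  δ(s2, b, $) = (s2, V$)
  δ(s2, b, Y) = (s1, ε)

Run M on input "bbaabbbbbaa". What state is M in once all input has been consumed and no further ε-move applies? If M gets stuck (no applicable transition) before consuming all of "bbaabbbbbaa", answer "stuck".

stuck

(s0, bbaabbbbbaa, $) ⊢ (s0, baabbbbbaa, X$) ⊢ (s2, aabbbbbaa, $) ⊢ (s2, abbbbbaa, $) ⊢ (s2, bbbbbaa, $) ⊢ (s2, bbbbaa, V$)
No transition for (s2, b, top V); M blocks with input bbbbaa remaining.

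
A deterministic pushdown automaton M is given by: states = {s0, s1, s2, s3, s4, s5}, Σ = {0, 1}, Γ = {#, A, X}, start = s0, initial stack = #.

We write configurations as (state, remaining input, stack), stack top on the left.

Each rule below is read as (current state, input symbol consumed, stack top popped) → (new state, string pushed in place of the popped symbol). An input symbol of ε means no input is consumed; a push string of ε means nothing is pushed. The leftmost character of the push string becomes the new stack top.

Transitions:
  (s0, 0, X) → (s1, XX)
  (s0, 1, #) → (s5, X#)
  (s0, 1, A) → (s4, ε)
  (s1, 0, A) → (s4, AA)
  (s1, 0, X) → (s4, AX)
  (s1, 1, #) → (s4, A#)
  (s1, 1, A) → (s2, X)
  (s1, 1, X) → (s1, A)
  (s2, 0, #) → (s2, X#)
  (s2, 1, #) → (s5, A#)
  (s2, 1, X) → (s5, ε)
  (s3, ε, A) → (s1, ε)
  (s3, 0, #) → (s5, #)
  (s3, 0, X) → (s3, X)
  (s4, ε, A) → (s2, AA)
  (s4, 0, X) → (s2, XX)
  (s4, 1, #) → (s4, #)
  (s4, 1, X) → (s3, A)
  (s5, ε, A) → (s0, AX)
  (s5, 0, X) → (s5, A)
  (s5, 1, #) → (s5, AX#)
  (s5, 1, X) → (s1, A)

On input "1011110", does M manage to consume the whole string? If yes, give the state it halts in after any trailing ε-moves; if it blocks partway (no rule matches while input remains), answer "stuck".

(s0, 1011110, #)
  read 1, top #: go to s5, push X# → (s5, 011110, X#)
  read 0, top X: go to s5, push A → (s5, 11110, A#)
  ε-move, top A: go to s0, push AX → (s0, 11110, AX#)
  read 1, top A: go to s4, push ε → (s4, 1110, X#)
  read 1, top X: go to s3, push A → (s3, 110, A#)
  ε-move, top A: go to s1, push ε → (s1, 110, #)
  read 1, top #: go to s4, push A# → (s4, 10, A#)
  ε-move, top A: go to s2, push AA → (s2, 10, AA#)
No transition for (s2, 1, top A); M blocks with input 10 remaining.

stuck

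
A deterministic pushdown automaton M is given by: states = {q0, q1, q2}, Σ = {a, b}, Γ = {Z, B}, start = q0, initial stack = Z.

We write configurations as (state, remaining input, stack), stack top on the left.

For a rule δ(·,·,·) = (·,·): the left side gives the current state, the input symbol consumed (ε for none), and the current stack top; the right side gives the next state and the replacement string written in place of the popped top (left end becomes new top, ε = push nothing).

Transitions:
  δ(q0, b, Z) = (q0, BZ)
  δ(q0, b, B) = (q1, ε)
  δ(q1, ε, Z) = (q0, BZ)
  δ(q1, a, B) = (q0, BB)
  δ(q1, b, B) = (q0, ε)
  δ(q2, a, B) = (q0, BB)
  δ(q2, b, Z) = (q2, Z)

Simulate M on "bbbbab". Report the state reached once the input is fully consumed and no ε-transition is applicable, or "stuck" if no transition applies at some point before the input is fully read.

(q0, bbbbab, Z)
  read b, top Z: go to q0, push BZ → (q0, bbbab, BZ)
  read b, top B: go to q1, push ε → (q1, bbab, Z)
  ε-move, top Z: go to q0, push BZ → (q0, bbab, BZ)
  read b, top B: go to q1, push ε → (q1, bab, Z)
  ε-move, top Z: go to q0, push BZ → (q0, bab, BZ)
  read b, top B: go to q1, push ε → (q1, ab, Z)
  ε-move, top Z: go to q0, push BZ → (q0, ab, BZ)
No transition for (q0, a, top B); M blocks with input ab remaining.

stuck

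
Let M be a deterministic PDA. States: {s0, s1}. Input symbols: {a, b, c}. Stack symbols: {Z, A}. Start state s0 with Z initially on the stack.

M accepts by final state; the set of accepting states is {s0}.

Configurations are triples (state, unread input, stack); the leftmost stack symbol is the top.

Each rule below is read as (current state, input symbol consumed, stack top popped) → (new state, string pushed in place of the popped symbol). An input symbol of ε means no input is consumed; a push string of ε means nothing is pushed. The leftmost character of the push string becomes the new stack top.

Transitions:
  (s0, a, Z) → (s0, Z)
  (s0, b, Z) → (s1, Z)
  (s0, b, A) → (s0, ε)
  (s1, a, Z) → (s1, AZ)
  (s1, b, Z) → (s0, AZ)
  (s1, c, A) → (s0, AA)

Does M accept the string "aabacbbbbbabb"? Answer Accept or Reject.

(s0, aabacbbbbbabb, Z)
  read a, top Z: go to s0, push Z → (s0, abacbbbbbabb, Z)
  read a, top Z: go to s0, push Z → (s0, bacbbbbbabb, Z)
  read b, top Z: go to s1, push Z → (s1, acbbbbbabb, Z)
  read a, top Z: go to s1, push AZ → (s1, cbbbbbabb, AZ)
  read c, top A: go to s0, push AA → (s0, bbbbbabb, AAZ)
  read b, top A: go to s0, push ε → (s0, bbbbabb, AZ)
  read b, top A: go to s0, push ε → (s0, bbbabb, Z)
  read b, top Z: go to s1, push Z → (s1, bbabb, Z)
  read b, top Z: go to s0, push AZ → (s0, babb, AZ)
  read b, top A: go to s0, push ε → (s0, abb, Z)
  read a, top Z: go to s0, push Z → (s0, bb, Z)
  read b, top Z: go to s1, push Z → (s1, b, Z)
  read b, top Z: go to s0, push AZ → (s0, ε, AZ)
All input consumed; state s0 ∈ F.

Accept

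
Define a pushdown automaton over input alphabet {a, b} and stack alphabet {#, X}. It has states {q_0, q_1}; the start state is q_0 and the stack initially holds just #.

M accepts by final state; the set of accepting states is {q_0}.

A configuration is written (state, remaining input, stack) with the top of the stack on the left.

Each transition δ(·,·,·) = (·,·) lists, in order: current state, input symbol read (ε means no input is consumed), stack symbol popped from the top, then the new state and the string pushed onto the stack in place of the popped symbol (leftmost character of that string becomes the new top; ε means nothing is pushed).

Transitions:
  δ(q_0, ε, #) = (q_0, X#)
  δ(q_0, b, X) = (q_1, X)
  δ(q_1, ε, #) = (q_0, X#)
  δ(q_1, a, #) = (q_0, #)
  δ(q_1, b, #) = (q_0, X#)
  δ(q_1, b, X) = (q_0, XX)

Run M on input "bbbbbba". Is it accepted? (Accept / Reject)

Reject

No computation consumes all input and reaches a final state.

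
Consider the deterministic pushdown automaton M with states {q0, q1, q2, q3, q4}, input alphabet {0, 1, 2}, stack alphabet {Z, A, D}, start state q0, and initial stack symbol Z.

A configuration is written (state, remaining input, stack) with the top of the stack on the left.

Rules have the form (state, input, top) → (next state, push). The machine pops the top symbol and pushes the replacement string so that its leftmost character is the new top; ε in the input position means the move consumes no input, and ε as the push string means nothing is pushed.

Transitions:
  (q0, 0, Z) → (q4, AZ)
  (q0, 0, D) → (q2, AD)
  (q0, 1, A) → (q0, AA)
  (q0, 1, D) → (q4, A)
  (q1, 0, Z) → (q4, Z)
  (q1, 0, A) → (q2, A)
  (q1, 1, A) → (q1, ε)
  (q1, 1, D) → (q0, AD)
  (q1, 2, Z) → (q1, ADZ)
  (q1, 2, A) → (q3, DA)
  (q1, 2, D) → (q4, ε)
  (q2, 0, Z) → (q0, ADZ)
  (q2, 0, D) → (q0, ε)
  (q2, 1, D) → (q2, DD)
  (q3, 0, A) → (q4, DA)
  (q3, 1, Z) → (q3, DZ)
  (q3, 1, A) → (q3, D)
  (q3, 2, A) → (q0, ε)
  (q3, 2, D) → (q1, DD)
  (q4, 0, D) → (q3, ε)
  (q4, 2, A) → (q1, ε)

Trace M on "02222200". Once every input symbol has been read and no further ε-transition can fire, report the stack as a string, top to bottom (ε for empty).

(q0, 02222200, Z)
  read 0, top Z: go to q4, push AZ → (q4, 2222200, AZ)
  read 2, top A: go to q1, push ε → (q1, 222200, Z)
  read 2, top Z: go to q1, push ADZ → (q1, 22200, ADZ)
  read 2, top A: go to q3, push DA → (q3, 2200, DADZ)
  read 2, top D: go to q1, push DD → (q1, 200, DDADZ)
  read 2, top D: go to q4, push ε → (q4, 00, DADZ)
  read 0, top D: go to q3, push ε → (q3, 0, ADZ)
  read 0, top A: go to q4, push DA → (q4, ε, DADZ)
All input consumed in state q4 with stack DADZ.

DADZ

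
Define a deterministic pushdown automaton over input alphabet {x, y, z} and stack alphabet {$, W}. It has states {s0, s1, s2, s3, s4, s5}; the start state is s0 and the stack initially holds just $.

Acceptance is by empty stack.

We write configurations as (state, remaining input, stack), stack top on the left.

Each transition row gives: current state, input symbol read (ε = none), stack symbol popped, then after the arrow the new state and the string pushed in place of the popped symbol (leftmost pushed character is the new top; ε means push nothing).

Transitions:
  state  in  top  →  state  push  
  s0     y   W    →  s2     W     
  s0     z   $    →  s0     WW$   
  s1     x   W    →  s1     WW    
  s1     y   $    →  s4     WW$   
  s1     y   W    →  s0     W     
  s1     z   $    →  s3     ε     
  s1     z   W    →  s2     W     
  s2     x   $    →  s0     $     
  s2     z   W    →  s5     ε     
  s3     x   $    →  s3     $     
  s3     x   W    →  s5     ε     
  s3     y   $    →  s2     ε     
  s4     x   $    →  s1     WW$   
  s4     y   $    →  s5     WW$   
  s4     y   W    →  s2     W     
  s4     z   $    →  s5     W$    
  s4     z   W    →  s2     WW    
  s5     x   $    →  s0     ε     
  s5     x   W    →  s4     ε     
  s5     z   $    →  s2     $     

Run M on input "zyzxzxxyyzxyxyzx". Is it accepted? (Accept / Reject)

Accept

(s0, zyzxzxxyyzxyxyzx, $)
  read z, top $: go to s0, push WW$ → (s0, yzxzxxyyzxyxyzx, WW$)
  read y, top W: go to s2, push W → (s2, zxzxxyyzxyxyzx, WW$)
  read z, top W: go to s5, push ε → (s5, xzxxyyzxyxyzx, W$)
  read x, top W: go to s4, push ε → (s4, zxxyyzxyxyzx, $)
  read z, top $: go to s5, push W$ → (s5, xxyyzxyxyzx, W$)
  read x, top W: go to s4, push ε → (s4, xyyzxyxyzx, $)
  read x, top $: go to s1, push WW$ → (s1, yyzxyxyzx, WW$)
  read y, top W: go to s0, push W → (s0, yzxyxyzx, WW$)
  read y, top W: go to s2, push W → (s2, zxyxyzx, WW$)
  read z, top W: go to s5, push ε → (s5, xyxyzx, W$)
  read x, top W: go to s4, push ε → (s4, yxyzx, $)
  read y, top $: go to s5, push WW$ → (s5, xyzx, WW$)
  read x, top W: go to s4, push ε → (s4, yzx, W$)
  read y, top W: go to s2, push W → (s2, zx, W$)
  read z, top W: go to s5, push ε → (s5, x, $)
  read x, top $: go to s0, push ε → (s0, ε, ε)
All input consumed and the stack is empty.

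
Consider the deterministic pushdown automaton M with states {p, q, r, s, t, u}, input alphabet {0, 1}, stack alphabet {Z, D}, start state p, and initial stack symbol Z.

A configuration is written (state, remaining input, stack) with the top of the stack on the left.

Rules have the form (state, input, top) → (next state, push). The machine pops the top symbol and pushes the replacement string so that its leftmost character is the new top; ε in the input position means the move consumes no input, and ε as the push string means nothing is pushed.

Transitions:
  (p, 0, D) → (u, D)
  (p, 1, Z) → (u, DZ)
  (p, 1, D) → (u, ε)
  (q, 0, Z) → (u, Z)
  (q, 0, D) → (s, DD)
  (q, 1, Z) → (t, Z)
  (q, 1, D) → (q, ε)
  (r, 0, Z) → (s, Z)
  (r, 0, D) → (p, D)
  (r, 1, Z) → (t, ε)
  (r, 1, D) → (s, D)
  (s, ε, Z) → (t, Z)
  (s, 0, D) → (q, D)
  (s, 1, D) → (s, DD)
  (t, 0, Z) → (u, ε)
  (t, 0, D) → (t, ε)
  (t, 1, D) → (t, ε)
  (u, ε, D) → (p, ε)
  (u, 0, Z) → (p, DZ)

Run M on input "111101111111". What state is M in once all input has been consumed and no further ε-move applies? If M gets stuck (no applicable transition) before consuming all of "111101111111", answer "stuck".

stuck

(p, 111101111111, Z)
  read 1, top Z: go to u, push DZ → (u, 11101111111, DZ)
  ε-move, top D: go to p, push ε → (p, 11101111111, Z)
  read 1, top Z: go to u, push DZ → (u, 1101111111, DZ)
  ε-move, top D: go to p, push ε → (p, 1101111111, Z)
  read 1, top Z: go to u, push DZ → (u, 101111111, DZ)
  ε-move, top D: go to p, push ε → (p, 101111111, Z)
  read 1, top Z: go to u, push DZ → (u, 01111111, DZ)
  ε-move, top D: go to p, push ε → (p, 01111111, Z)
No transition for (p, 0, top Z); M blocks with input 01111111 remaining.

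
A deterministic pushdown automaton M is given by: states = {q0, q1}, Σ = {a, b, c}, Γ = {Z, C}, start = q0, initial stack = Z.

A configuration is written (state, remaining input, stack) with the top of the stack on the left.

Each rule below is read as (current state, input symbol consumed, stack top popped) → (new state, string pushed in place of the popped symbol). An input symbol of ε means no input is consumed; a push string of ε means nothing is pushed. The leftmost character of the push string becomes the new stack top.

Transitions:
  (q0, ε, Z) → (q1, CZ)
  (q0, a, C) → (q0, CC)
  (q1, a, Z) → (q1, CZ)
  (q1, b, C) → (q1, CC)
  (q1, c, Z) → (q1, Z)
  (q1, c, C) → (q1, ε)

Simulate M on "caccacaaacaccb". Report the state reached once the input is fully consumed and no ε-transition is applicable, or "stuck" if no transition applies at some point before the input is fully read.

(q0, caccacaaacaccb, Z)
  ε-move, top Z: go to q1, push CZ → (q1, caccacaaacaccb, CZ)
  read c, top C: go to q1, push ε → (q1, accacaaacaccb, Z)
  read a, top Z: go to q1, push CZ → (q1, ccacaaacaccb, CZ)
  read c, top C: go to q1, push ε → (q1, cacaaacaccb, Z)
  read c, top Z: go to q1, push Z → (q1, acaaacaccb, Z)
  read a, top Z: go to q1, push CZ → (q1, caaacaccb, CZ)
  read c, top C: go to q1, push ε → (q1, aaacaccb, Z)
  read a, top Z: go to q1, push CZ → (q1, aacaccb, CZ)
No transition for (q1, a, top C); M blocks with input aacaccb remaining.

stuck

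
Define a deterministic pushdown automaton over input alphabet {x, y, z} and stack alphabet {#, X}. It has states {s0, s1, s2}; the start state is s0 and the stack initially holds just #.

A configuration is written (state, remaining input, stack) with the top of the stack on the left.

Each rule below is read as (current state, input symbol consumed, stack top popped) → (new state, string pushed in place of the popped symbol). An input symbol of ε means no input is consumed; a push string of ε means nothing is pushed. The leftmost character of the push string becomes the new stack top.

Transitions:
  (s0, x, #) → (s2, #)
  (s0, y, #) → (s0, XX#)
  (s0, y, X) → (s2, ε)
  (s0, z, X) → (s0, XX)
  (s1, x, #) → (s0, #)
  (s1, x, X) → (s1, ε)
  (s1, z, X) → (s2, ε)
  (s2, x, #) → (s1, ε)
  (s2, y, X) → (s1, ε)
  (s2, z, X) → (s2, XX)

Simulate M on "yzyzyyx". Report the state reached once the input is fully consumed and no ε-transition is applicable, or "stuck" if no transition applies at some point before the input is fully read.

stuck

(s0, yzyzyyx, #)
  read y, top #: go to s0, push XX# → (s0, zyzyyx, XX#)
  read z, top X: go to s0, push XX → (s0, yzyyx, XXX#)
  read y, top X: go to s2, push ε → (s2, zyyx, XX#)
  read z, top X: go to s2, push XX → (s2, yyx, XXX#)
  read y, top X: go to s1, push ε → (s1, yx, XX#)
No transition for (s1, y, top X); M blocks with input yx remaining.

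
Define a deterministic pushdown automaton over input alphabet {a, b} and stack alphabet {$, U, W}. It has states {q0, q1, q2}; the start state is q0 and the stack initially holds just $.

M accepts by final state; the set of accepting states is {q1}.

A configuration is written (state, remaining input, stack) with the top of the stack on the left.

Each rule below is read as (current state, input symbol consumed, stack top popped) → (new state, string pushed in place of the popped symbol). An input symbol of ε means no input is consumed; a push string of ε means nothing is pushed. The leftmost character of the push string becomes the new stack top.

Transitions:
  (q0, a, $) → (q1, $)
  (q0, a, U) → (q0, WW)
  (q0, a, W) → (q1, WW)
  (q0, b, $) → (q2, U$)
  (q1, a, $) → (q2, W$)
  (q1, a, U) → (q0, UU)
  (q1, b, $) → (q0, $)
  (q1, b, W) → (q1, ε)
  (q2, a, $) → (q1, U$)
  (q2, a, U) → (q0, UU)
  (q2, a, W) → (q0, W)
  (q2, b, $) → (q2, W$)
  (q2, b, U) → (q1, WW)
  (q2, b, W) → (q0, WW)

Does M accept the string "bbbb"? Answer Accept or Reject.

(q0, bbbb, $) ⊢ (q2, bbb, U$) ⊢ (q1, bb, WW$) ⊢ (q1, b, W$) ⊢ (q1, ε, $)
All input consumed; state q1 ∈ F.

Accept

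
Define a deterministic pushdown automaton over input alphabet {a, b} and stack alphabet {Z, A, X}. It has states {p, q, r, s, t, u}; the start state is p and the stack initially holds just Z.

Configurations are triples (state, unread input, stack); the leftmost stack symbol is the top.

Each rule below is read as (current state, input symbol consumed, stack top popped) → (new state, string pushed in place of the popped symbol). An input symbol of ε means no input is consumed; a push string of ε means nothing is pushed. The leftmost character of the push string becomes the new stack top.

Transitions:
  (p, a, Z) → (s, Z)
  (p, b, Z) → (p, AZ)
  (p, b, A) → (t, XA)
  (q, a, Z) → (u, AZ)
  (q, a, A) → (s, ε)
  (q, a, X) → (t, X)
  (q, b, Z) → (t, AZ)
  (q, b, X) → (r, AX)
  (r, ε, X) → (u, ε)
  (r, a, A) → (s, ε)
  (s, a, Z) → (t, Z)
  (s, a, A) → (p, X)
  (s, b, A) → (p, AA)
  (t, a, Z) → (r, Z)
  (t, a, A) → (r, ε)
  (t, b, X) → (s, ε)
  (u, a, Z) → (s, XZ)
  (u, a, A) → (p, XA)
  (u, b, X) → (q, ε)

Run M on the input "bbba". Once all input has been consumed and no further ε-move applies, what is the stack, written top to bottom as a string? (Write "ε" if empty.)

XZ

(p, bbba, Z)
  read b, top Z: go to p, push AZ → (p, bba, AZ)
  read b, top A: go to t, push XA → (t, ba, XAZ)
  read b, top X: go to s, push ε → (s, a, AZ)
  read a, top A: go to p, push X → (p, ε, XZ)
All input consumed in state p with stack XZ.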